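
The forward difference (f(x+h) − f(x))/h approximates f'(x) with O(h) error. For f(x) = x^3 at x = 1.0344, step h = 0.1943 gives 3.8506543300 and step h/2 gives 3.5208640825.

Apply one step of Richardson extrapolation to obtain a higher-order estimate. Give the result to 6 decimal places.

The method has order 1: 2^1 = 2.
2^1×A(h/2) = 7.0417281650; minus A(h) gives 3.1910738350.
Extrapolated: 3.1910738350 / 1 = 3.1910738350
Shift from A(h/2): −0.3297902475.

3.191074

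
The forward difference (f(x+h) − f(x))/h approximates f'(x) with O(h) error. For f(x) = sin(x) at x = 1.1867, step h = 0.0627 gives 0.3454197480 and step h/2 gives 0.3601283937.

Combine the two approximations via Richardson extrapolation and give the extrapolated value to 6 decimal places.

0.374837

With r = 1 the leading error scales as h^1, so the weight is 2^1 = 2.
2^1 × A(h/2) = 0.7202567874; minus A(h) gives 0.3748370394.
Divide by 2^1 − 1 = 1.
0.3748370394 ÷ 1 = 0.3748370394
Correction |R − A(h/2)| = 1.471e-02; gap |A(h/2) − A(h)| = 1.471e-02.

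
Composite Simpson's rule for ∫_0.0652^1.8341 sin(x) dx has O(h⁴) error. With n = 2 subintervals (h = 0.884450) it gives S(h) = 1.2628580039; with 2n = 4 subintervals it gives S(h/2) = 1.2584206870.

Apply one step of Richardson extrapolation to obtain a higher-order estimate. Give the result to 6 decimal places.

1.258125

Method order is 4; weight 2^4 = 16.
Numerator 16*A(h/2) − A(h) = 16*1.2584206870 − 1.2628580039 = 18.8718729881
Denominator 16 − 1 = 15.
(16*1.2584206870 − 1.2628580039)/(16 − 1) = 1.2581248659
Gap between inputs: 4.437e-03; correction applied: −0.0002958211.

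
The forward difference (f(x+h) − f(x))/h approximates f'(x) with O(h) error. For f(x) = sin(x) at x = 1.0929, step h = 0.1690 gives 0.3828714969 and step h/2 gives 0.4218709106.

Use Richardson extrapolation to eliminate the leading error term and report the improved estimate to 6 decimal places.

Order 1 gives 2^r = 2 and 2^r − 1 = 1.
2*0.4218709106 = 0.8437418212; subtract 0.3828714969 → 0.4608703243
R = 0.4608703243/1 = 0.4608703243

0.460870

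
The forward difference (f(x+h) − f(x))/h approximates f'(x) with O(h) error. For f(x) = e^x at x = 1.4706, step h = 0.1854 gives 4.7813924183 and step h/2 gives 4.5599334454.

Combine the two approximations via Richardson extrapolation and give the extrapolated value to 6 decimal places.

Leading term ∝ h^1; use weight 2 = 2^1.
2*4.5599334454 = 9.1198668908; 9.1198668908 − 4.7813924183 = 4.3384744725
Divide by 2^1 − 1 = 1.
4.3384744725 ÷ 1 = 4.3384744725
Correction |R − A(h/2)| = 2.215e-01; gap |A(h/2) − A(h)| = 2.215e-01.

4.338474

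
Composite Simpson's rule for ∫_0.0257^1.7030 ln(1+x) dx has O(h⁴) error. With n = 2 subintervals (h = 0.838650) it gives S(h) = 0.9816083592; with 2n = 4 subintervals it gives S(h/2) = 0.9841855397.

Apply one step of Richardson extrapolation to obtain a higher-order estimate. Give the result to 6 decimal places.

0.984357

Leading term ∝ h^4; use weight 16 = 2^4.
2^4*A(h/2) = 15.7469686352; minus A(h) gives 14.7653602760.
R = 14.7653602760/15 = 0.9843573517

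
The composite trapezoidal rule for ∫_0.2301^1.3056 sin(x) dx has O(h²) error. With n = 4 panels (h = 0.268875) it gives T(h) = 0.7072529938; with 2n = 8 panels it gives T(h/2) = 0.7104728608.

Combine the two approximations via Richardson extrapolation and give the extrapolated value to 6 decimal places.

0.711546

r = 2: numerator weight 4, denominator 3.
Top: 4(0.7104728608) − (0.7072529938) = 2.1346384494
Denominator 4 − 1 = 3.
R = 2.1346384494/3 = 0.7115461498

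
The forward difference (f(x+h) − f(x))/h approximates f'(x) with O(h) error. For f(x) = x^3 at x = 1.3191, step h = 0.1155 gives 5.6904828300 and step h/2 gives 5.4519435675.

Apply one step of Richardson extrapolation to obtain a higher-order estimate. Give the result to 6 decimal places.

5.213404

Method order is 1; weight 2^1 = 2.
2 × 5.4519435675 = 10.9038871350; subtract 5.6904828300 → 5.2134043050
Denominator 2 − 1 = 1.
So the Richardson estimate is 5.2134043050.
Gap between inputs: 2.385e-01; correction applied: −0.2385392625.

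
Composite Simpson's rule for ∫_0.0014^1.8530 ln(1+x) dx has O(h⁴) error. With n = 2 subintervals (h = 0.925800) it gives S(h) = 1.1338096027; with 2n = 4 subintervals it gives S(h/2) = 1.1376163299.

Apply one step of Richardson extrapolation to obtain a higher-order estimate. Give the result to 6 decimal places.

1.137870

r = 4: numerator weight 16, denominator 15.
2^4*A(h/2) = 18.2018612784; minus A(h) gives 17.0680516757.
Divide by 2^4 − 1 = 15.
R = 17.0680516757/15 = 1.1378701117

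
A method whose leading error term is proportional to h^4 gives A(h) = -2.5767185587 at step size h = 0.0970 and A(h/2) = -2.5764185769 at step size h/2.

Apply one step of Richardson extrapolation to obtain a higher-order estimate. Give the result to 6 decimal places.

-2.576399

The method has order 4: 2^4 = 16.
16 × (-2.5764185769) = -41.2226972304; subtract (-2.5767185587) → -38.6459786717
Denominator 16 − 1 = 15.
Extrapolated: (-38.6459786717) / 15 = -2.5763985781
Correction |R − A(h/2)| = 2.000e-05; gap |A(h/2) − A(h)| = 3.000e-04.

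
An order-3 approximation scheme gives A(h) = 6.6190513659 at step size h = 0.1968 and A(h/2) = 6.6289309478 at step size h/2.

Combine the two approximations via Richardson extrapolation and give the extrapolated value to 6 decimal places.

6.630342

Leading term ∝ h^3; use weight 8 = 2^3.
Numerator 8×A(h/2) − A(h) = 8×6.6289309478 − 6.6190513659 = 46.4123962165
Divide by 2^3 − 1 = 7.
46.4123962165 ÷ 7 = 6.6303423166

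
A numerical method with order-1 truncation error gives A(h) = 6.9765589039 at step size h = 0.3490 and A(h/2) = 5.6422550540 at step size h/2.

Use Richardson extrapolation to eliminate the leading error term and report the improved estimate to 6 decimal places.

Leading term ∝ h^1; use weight 2 = 2^1.
2^1×A(h/2) = 11.2845101080; minus A(h) gives 4.3079512041.
Divide by 2^1 − 1 = 1.
(2×5.6422550540 − 6.9765589039)/(2 − 1) = 4.3079512041

4.307951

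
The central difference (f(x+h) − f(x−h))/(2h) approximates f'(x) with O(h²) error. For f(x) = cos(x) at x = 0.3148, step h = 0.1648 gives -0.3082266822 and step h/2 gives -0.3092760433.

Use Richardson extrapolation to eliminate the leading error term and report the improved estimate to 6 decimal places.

-0.309626

r = 2: numerator weight 4, denominator 3.
4*(-0.3092760433) = -1.2371041732; subtract (-0.3082266822) → -0.9288774910
(-0.9288774910) ÷ 3 = -0.3096258303
Correction |R − A(h/2)| = 3.498e-04; gap |A(h/2) − A(h)| = 1.049e-03.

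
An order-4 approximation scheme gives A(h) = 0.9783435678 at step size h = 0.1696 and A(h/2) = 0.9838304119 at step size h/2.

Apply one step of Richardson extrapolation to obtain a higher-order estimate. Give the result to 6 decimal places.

0.984196

The method has order 4: 2^4 = 16.
Numerator 16*A(h/2) − A(h) = 16*0.9838304119 − 0.9783435678 = 14.7629430226
14.7629430226 ÷ 15 = 0.9841962015
Shift from A(h/2): +0.0003657896.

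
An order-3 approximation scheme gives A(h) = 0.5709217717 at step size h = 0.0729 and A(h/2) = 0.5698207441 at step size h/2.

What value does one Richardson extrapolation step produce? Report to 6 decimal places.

0.569663

Leading term ∝ h^3; use weight 8 = 2^3.
8 × 0.5698207441 = 4.5585659528; 4.5585659528 − 0.5709217717 = 3.9876441811
Divide by 2^3 − 1 = 7.
R = 3.9876441811/7 = 0.5696634544
Shift from A(h/2): −0.0001572897.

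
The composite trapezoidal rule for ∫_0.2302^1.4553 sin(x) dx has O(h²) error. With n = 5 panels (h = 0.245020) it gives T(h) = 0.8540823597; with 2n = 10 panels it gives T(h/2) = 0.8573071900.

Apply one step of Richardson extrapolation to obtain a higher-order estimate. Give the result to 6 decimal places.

Leading term ∝ h^2; use weight 4 = 2^2.
Top: 4(0.8573071900) − (0.8540823597) = 2.5751464003
Divide by 2^2 − 1 = 3.
(4 × 0.8573071900 − 0.8540823597)/(4 − 1) = 0.8583821334
Shift from A(h/2): +0.0010749434.

0.858382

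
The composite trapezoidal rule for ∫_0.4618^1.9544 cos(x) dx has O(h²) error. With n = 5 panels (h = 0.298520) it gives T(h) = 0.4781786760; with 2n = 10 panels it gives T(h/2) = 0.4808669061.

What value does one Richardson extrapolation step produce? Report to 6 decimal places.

0.481763

Error is O(h^2); halving h shrinks it by 2^2 = 4.
Difference of the inputs: 0.4808669061 − 0.4781786760 = 0.0026882301
Divide by 2^2 − 1 = 3: 0.0026882301/3 = 0.0008960767
R = 0.4808669061 + 0.0008960767 = 0.4817629828
Correction |R − A(h/2)| = 8.961e-04; gap |A(h/2) − A(h)| = 2.688e-03.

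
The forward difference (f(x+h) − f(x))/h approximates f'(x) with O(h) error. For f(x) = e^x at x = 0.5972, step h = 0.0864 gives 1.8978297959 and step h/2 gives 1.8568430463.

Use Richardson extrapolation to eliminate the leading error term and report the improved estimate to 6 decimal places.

1.815856

Leading term ∝ h^1; use weight 2 = 2^1.
Weighted: 3.7136860926 − 1.8978297959 = 1.8158562967
R = 1.8158562967/1 = 1.8158562967
Gap between inputs: 4.099e-02; correction applied: −0.0409867496.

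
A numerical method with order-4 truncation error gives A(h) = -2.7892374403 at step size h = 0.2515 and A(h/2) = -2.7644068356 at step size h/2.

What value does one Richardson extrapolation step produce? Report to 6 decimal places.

-2.762751

The method has order 4: 2^4 = 16.
Top: 16(-2.7644068356) − (-2.7892374403) = -41.4412719293
Denominator 16 − 1 = 15.
(16×(-2.7644068356) − (-2.7892374403))/(16 − 1) = -2.7627514620
Correction |R − A(h/2)| = 1.655e-03; gap |A(h/2) − A(h)| = 2.483e-02.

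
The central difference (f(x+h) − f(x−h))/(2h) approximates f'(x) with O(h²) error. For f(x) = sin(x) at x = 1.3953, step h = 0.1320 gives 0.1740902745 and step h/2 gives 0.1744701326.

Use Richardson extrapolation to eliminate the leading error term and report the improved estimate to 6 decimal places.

0.174597

r = 2: numerator weight 4, denominator 3.
4*0.1744701326 − 0.1740902745 = 0.5237902559
Denominator 4 − 1 = 3.
(4*0.1744701326 − 0.1740902745)/(4 − 1) = 0.1745967520
Gap between inputs: 3.799e-04; correction applied: +0.0001266194.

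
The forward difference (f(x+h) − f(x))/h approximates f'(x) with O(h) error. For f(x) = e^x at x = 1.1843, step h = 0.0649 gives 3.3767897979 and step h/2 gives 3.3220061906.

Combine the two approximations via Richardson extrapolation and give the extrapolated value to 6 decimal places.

3.267223

Error is O(h^1); halving h shrinks it by 2^1 = 2.
Numerator 2*A(h/2) − A(h) = 2*3.3220061906 − 3.3767897979 = 3.2672225833
Extrapolated: 3.2672225833 / 1 = 3.2672225833
Correction |R − A(h/2)| = 5.478e-02; gap |A(h/2) − A(h)| = 5.478e-02.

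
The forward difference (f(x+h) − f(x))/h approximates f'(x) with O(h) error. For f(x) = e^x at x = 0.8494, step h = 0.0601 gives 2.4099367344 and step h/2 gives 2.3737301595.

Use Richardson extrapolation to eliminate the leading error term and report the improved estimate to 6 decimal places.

2.337524

Method order is 1; weight 2^1 = 2.
Top: 2(2.3737301595) − (2.4099367344) = 2.3375235846
Divide by 2^1 − 1 = 1.
Extrapolated: 2.3375235846 / 1 = 2.3375235846
Gap between inputs: 3.621e-02; correction applied: −0.0362065749.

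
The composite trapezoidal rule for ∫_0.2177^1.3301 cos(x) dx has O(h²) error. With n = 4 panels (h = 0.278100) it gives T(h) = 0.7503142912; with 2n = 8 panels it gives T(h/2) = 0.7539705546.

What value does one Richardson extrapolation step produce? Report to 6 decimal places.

Method order is 2; weight 2^2 = 4.
2^2*A(h/2) = 3.0158822184; minus A(h) gives 2.2655679272.
Divide by 2^2 − 1 = 3.
Result: 0.7551893091

0.755189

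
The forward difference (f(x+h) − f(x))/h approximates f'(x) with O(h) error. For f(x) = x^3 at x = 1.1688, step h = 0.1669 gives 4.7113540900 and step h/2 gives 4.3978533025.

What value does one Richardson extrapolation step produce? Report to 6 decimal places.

4.084353

The method has order 1: 2^1 = 2.
Difference of the inputs: 4.3978533025 − 4.7113540900 = -0.3135007875
Divide by 2^1 − 1 = 1: (-0.3135007875)/1 = -0.3135007875
R = A(h/2) + (A(h/2) − A(h))/1 = 4.3978533025 − 0.3135007875 = 4.0843525150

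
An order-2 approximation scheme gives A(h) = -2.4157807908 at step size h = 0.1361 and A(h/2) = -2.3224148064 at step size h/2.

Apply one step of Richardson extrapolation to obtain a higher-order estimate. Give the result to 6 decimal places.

-2.291293

r = 2, so 2^r = 4.
2^2*A(h/2) = -9.2896592256; minus A(h) gives -6.8738784348.
(4*(-2.3224148064) − (-2.4157807908))/(4 − 1) = -2.2912928116
Correction |R − A(h/2)| = 3.112e-02; gap |A(h/2) − A(h)| = 9.337e-02.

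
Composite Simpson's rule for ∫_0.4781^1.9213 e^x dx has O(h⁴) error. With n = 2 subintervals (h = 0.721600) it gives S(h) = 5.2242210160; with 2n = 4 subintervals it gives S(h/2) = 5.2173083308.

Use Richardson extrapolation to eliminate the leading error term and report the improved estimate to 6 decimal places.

Error is O(h^4); halving h shrinks it by 2^4 = 16.
Weighted: 83.4769332928 − 5.2242210160 = 78.2527122768
Extrapolated: 78.2527122768 / 15 = 5.2168474851
Correction |R − A(h/2)| = 4.608e-04; gap |A(h/2) − A(h)| = 6.913e-03.

5.216847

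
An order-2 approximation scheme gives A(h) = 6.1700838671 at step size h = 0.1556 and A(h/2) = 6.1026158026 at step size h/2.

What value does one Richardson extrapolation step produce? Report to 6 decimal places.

Order 2 gives 2^r = 4 and 2^r − 1 = 3.
4*6.1026158026 = 24.4104632104; 24.4104632104 − 6.1700838671 = 18.2403793433
Divide by 2^2 − 1 = 3.
18.2403793433 ÷ 3 = 6.0801264478
Gap between inputs: 6.747e-02; correction applied: −0.0224893548.

6.080126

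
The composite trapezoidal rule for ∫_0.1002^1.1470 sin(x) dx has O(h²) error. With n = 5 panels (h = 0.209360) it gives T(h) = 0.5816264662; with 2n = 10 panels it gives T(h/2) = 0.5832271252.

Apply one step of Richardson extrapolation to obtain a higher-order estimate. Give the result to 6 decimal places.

Method order is 2; weight 2^2 = 4.
Numerator 4 × A(h/2) − A(h) = 4 × 0.5832271252 − 0.5816264662 = 1.7512820346
Divide by 2^2 − 1 = 3.
(4 × 0.5832271252 − 0.5816264662)/(4 − 1) = 0.5837606782

0.583761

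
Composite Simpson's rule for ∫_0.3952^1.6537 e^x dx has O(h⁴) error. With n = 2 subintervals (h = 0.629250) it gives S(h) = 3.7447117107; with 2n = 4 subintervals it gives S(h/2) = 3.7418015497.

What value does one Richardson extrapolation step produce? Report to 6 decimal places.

The method has order 4: 2^4 = 16.
2^4×A(h/2) = 59.8688247952; minus A(h) gives 56.1241130845.
Divide by 2^4 − 1 = 15.
Result: 3.7416075390

3.741608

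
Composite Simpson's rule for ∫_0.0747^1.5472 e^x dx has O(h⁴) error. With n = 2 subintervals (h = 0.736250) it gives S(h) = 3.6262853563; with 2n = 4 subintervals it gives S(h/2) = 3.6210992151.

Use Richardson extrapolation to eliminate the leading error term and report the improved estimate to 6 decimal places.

3.620753

The method has order 4: 2^4 = 16.
Weighted: 57.9375874416 − 3.6262853563 = 54.3113020853
Divide by 2^4 − 1 = 15.
R = 54.3113020853/15 = 3.6207534724
Correction |R − A(h/2)| = 3.457e-04; gap |A(h/2) − A(h)| = 5.186e-03.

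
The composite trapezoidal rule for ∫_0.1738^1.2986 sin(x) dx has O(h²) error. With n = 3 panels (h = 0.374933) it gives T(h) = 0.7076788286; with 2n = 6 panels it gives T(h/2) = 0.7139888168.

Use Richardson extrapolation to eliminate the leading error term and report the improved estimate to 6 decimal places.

r = 2: numerator weight 4, denominator 3.
4·0.7139888168 − 0.7076788286 = 2.1482764386
Extrapolated: 2.1482764386 / 3 = 0.7160921462

0.716092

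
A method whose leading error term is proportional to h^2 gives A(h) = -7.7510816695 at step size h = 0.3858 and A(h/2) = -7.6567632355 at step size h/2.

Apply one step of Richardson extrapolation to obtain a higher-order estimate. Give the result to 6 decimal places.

-7.625324

Order 2 gives 2^r = 4 and 2^r − 1 = 3.
Top: 4(-7.6567632355) − (-7.7510816695) = -22.8759712725
Divide by 2^2 − 1 = 3.
Result: -7.6253237575
Correction |R − A(h/2)| = 3.144e-02; gap |A(h/2) − A(h)| = 9.432e-02.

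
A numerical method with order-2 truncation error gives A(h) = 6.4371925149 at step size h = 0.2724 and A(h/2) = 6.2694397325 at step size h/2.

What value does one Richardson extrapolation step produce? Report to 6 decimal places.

r = 2: numerator weight 4, denominator 3.
Weighted: 25.0777589300 − 6.4371925149 = 18.6405664151
R = 18.6405664151/3 = 6.2135221384
Shift from A(h/2): −0.0559175941.

6.213522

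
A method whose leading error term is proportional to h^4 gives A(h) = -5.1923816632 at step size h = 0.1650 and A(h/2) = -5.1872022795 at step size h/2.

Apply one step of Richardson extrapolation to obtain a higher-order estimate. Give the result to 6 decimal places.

r = 4, so 2^r = 16.
Numerator 16×A(h/2) − A(h) = 16×(-5.1872022795) − (-5.1923816632) = -77.8028548088
(16×(-5.1872022795) − (-5.1923816632))/(16 − 1) = -5.1868569873

-5.186857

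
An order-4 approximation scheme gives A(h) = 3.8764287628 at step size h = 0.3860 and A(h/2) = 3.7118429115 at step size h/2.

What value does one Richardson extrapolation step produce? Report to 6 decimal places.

The method has order 4: 2^4 = 16.
2^4*A(h/2) = 59.3894865840; minus A(h) gives 55.5130578212.
(16*3.7118429115 − 3.8764287628)/(16 − 1) = 3.7008705214

3.700871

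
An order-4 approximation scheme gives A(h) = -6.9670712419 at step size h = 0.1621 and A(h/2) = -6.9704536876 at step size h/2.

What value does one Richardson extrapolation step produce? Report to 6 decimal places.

-6.970679

The method has order 4: 2^4 = 16.
16×(-6.9704536876) = -111.5272590016; subtract (-6.9670712419) → -104.5601877597
(16×(-6.9704536876) − (-6.9670712419))/(16 − 1) = -6.9706791840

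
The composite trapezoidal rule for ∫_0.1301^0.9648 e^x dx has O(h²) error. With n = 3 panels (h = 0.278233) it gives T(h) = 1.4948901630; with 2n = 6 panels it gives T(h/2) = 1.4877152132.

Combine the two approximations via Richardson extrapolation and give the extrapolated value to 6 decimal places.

1.485324

Method order is 2; weight 2^2 = 4.
4·1.4877152132 − 1.4948901630 = 4.4559706898
Denominator 4 − 1 = 3.
4.4559706898 ÷ 3 = 1.4853235633
Gap between inputs: 7.175e-03; correction applied: −0.0023916499.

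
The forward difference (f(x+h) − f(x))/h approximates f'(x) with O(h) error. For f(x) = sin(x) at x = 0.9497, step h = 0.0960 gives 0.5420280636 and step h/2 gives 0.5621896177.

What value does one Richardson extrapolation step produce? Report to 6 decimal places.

The method has order 1: 2^1 = 2.
Weighted: 1.1243792354 − 0.5420280636 = 0.5823511718
Divide by 2^1 − 1 = 1.
0.5823511718 ÷ 1 = 0.5823511718

0.582351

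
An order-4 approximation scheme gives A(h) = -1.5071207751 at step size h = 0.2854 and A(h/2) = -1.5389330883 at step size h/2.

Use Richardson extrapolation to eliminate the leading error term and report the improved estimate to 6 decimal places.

-1.541054

With r = 4 the leading error scales as h^4, so the weight is 2^4 = 16.
16·(-1.5389330883) = -24.6229294128; (-24.6229294128) − (-1.5071207751) = -23.1158086377
Denominator 16 − 1 = 15.
(16·(-1.5389330883) − (-1.5071207751))/(16 − 1) = -1.5410539092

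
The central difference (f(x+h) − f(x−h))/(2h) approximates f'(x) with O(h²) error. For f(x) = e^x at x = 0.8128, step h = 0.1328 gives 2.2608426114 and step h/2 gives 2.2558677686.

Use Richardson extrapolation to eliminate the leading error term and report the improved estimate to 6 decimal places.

Method order is 2; weight 2^2 = 4.
4*2.2558677686 = 9.0234710744; 9.0234710744 − 2.2608426114 = 6.7626284630
Denominator 4 − 1 = 3.
6.7626284630 ÷ 3 = 2.2542094877
Shift from A(h/2): −0.0016582809.

2.254209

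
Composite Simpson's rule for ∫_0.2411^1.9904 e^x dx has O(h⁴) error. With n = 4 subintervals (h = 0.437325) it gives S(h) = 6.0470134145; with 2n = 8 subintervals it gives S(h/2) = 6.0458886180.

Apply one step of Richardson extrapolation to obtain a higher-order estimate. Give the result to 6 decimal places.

6.045814

With r = 4 the leading error scales as h^4, so the weight is 2^4 = 16.
Difference of the inputs: 6.0458886180 − 6.0470134145 = -0.0011247965
Correction (A(h/2) − A(h))/(16 − 1) = (-0.0011247965)/15 = -0.0000749864
R = 6.0458886180 − 0.0000749864 = 6.0458136316
Correction |R − A(h/2)| = 7.499e-05; gap |A(h/2) − A(h)| = 1.125e-03.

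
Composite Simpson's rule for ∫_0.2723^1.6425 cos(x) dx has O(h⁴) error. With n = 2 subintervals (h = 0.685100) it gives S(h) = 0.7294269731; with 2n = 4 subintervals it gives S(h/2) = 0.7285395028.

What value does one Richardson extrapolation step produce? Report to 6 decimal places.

0.728480

r = 4, so 2^r = 16.
Weighted: 11.6566320448 − 0.7294269731 = 10.9272050717
10.9272050717 ÷ 15 = 0.7284803381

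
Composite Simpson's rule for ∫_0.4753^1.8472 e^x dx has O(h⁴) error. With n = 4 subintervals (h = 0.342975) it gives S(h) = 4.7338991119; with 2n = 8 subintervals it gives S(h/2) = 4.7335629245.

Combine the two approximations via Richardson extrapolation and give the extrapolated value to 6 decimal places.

4.733541

With r = 4 the leading error scales as h^4, so the weight is 2^4 = 16.
16×4.7335629245 − 4.7338991119 = 71.0031076801
71.0031076801 ÷ 15 = 4.7335405120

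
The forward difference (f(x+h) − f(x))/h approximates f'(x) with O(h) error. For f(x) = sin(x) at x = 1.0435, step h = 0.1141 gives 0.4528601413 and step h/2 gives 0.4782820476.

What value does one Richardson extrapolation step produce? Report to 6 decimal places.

0.503704

Order 1 gives 2^r = 2 and 2^r − 1 = 1.
A(h/2) − A(h) = 0.4782820476 − 0.4528601413 = 0.0254219063
Correction (A(h/2) − A(h))/(2 − 1) = 0.0254219063/1 = 0.0254219063
R = 0.4782820476 + 0.0254219063 = 0.5037039539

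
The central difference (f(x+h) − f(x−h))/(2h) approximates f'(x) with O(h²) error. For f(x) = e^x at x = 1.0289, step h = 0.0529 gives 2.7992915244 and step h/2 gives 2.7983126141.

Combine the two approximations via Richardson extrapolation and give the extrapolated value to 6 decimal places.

Method order is 2; weight 2^2 = 4.
4*2.7983126141 − 2.7992915244 = 8.3939589320
Extrapolated: 8.3939589320 / 3 = 2.7979863107
Shift from A(h/2): −0.0003263034.

2.797986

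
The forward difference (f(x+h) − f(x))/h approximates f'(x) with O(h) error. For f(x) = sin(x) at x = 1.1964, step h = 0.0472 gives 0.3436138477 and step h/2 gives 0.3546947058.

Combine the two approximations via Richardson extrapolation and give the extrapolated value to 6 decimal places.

0.365776

The method has order 1: 2^1 = 2.
2*0.3546947058 − 0.3436138477 = 0.3657755639
(2*0.3546947058 − 0.3436138477)/(2 − 1) = 0.3657755639
Correction |R − A(h/2)| = 1.108e-02; gap |A(h/2) − A(h)| = 1.108e-02.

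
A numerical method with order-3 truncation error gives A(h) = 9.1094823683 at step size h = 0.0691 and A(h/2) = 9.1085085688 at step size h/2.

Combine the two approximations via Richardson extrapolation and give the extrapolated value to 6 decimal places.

9.108369

r = 3: numerator weight 8, denominator 7.
8×9.1085085688 = 72.8680685504; subtract 9.1094823683 → 63.7585861821
R = 63.7585861821/7 = 9.1083694546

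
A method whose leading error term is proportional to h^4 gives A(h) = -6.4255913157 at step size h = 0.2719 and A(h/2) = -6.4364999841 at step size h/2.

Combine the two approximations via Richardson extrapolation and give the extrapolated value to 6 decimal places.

-6.437227

The method has order 4: 2^4 = 16.
Top: 16(-6.4364999841) − (-6.4255913157) = -96.5584084299
R = (-96.5584084299)/15 = -6.4372272287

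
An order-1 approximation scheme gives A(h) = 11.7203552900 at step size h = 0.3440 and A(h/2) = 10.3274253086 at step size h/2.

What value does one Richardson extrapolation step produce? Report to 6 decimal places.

8.934495

r = 1, so 2^r = 2.
Weighted: 20.6548506172 − 11.7203552900 = 8.9344953272
Divide by 2^1 − 1 = 1.
Extrapolated: 8.9344953272 / 1 = 8.9344953272
Shift from A(h/2): −1.3929299814.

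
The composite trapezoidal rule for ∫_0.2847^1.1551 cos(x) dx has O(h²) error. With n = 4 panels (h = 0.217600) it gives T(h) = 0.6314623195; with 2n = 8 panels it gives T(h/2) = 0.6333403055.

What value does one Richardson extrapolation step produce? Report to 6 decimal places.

0.633966

Error is O(h^2); halving h shrinks it by 2^2 = 4.
4*0.6333403055 = 2.5333612220; 2.5333612220 − 0.6314623195 = 1.9018989025
(4*0.6333403055 − 0.6314623195)/(4 − 1) = 0.6339663008
Shift from A(h/2): +0.0006259953.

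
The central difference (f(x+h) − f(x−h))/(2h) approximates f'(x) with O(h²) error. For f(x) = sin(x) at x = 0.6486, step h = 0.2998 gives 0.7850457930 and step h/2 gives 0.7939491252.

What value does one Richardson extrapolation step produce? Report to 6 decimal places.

Method order is 2; weight 2^2 = 4.
Top: 4(0.7939491252) − (0.7850457930) = 2.3907507078
Denominator 4 − 1 = 3.
So the Richardson estimate is 0.7969169026.
Correction |R − A(h/2)| = 2.968e-03; gap |A(h/2) − A(h)| = 8.903e-03.

0.796917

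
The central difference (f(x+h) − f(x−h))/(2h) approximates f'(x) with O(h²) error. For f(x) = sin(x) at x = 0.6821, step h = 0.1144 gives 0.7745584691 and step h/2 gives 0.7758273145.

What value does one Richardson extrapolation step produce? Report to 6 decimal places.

Leading term ∝ h^2; use weight 4 = 2^2.
Top: 4(0.7758273145) − (0.7745584691) = 2.3287507889
Denominator 4 − 1 = 3.
Extrapolated: 2.3287507889 / 3 = 0.7762502630

0.776250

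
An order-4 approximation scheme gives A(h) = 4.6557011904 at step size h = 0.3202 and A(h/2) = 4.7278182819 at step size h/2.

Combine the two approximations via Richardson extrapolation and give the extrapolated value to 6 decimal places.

Error is O(h^4); halving h shrinks it by 2^4 = 16.
Top: 16(4.7278182819) − (4.6557011904) = 70.9893913200
Denominator 16 − 1 = 15.
R = 70.9893913200/15 = 4.7326260880
Shift from A(h/2): +0.0048078061.

4.732626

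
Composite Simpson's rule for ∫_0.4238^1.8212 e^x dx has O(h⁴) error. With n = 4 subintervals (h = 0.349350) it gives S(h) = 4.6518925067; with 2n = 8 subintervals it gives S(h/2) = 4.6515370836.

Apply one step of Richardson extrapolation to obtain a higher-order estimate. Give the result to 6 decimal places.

r = 4, so 2^r = 16.
Top: 16(4.6515370836) − (4.6518925067) = 69.7727008309
Extrapolated: 69.7727008309 / 15 = 4.6515133887

4.651513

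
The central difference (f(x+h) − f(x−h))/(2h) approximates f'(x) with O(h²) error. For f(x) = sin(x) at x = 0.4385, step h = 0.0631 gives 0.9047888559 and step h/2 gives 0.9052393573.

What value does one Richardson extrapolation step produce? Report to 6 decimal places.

Leading term ∝ h^2; use weight 4 = 2^2.
2^2 × A(h/2) = 3.6209574292; minus A(h) gives 2.7161685733.
Divide by 2^2 − 1 = 3.
(4 × 0.9052393573 − 0.9047888559)/(4 − 1) = 0.9053895244

0.905390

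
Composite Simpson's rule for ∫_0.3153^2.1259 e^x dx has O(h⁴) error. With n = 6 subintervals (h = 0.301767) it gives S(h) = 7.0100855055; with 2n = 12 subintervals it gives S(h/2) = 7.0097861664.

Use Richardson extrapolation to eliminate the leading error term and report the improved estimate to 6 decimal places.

7.009766

r = 4, so 2^r = 16.
Weighted: 112.1565786624 − 7.0100855055 = 105.1464931569
105.1464931569 ÷ 15 = 7.0097662105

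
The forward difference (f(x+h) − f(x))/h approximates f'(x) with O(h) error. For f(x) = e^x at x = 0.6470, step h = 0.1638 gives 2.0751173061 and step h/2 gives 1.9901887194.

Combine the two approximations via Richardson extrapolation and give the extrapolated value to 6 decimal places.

1.905260

With r = 1 the leading error scales as h^1, so the weight is 2^1 = 2.
Weighted: 3.9803774388 − 2.0751173061 = 1.9052601327
Denominator 2 − 1 = 1.
So the Richardson estimate is 1.9052601327.
Correction |R − A(h/2)| = 8.493e-02; gap |A(h/2) − A(h)| = 8.493e-02.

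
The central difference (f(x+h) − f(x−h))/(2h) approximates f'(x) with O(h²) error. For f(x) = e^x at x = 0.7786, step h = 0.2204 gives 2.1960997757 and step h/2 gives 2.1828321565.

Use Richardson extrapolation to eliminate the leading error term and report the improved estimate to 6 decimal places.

2.178410

r = 2, so 2^r = 4.
Top: 4(2.1828321565) − (2.1960997757) = 6.5352288503
Divide by 2^2 − 1 = 3.
So the Richardson estimate is 2.1784096168.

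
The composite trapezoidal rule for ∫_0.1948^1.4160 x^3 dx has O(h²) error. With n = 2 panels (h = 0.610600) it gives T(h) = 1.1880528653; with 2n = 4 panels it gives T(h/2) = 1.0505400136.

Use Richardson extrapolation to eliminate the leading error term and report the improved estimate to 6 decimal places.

Order 2 gives 2^r = 4 and 2^r − 1 = 3.
Numerator 4·A(h/2) − A(h) = 4·1.0505400136 − 1.1880528653 = 3.0141071891
Denominator 4 − 1 = 3.
So the Richardson estimate is 1.0047023964.
Gap between inputs: 1.375e-01; correction applied: −0.0458376172.

1.004702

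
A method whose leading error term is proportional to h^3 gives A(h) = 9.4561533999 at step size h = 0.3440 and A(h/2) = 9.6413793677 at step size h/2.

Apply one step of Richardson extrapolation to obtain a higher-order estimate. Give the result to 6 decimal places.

9.667840

The method has order 3: 2^3 = 8.
2^3·A(h/2) = 77.1310349416; minus A(h) gives 67.6748815417.
Extrapolated: 67.6748815417 / 7 = 9.6678402202
Shift from A(h/2): +0.0264608525.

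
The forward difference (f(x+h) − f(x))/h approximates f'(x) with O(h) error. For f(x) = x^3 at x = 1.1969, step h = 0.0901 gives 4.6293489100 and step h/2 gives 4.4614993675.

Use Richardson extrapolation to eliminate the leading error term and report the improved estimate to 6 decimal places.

4.293650

The method has order 1: 2^1 = 2.
Weighted: 8.9229987350 − 4.6293489100 = 4.2936498250
Divide by 2^1 − 1 = 1.
Extrapolated: 4.2936498250 / 1 = 4.2936498250
Shift from A(h/2): −0.1678495425.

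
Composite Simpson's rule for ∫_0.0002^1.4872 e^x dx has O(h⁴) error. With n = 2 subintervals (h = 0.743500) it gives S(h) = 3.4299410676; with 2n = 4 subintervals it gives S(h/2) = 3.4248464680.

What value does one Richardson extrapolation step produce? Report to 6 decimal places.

3.424507

The method has order 4: 2^4 = 16.
Difference of the inputs: 3.4248464680 − 3.4299410676 = -0.0050945996
Divide by 2^4 − 1 = 15: (-0.0050945996)/15 = -0.0003396400
R = 3.4248464680 − 0.0003396400 = 3.4245068280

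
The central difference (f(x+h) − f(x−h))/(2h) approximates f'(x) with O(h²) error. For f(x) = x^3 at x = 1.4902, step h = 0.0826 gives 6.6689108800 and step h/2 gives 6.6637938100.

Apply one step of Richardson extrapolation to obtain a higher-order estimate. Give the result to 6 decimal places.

r = 2, so 2^r = 4.
4*6.6637938100 − 6.6689108800 = 19.9862643600
19.9862643600 ÷ 3 = 6.6620881200

6.662088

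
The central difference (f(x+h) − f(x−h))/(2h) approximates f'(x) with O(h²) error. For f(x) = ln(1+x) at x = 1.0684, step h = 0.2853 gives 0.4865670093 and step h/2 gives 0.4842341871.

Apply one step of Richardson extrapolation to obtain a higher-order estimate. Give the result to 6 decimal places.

Method order is 2; weight 2^2 = 4.
2^2·A(h/2) = 1.9369367484; minus A(h) gives 1.4503697391.
Extrapolated: 1.4503697391 / 3 = 0.4834565797
Gap between inputs: 2.333e-03; correction applied: −0.0007776074.

0.483457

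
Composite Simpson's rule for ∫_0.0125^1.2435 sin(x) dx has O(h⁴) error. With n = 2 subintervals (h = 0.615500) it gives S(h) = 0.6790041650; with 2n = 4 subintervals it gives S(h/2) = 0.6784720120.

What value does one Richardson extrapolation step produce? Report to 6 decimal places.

0.678437

Order 4 gives 2^r = 16 and 2^r − 1 = 15.
16 × 0.6784720120 = 10.8555521920; subtract 0.6790041650 → 10.1765480270
10.1765480270 ÷ 15 = 0.6784365351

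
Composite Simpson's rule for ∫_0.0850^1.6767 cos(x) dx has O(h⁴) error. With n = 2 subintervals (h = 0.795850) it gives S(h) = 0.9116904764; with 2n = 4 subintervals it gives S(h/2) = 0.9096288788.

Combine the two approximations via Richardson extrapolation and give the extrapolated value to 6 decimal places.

0.909491

r = 4, so 2^r = 16.
16×0.9096288788 = 14.5540620608; 14.5540620608 − 0.9116904764 = 13.6423715844
Divide by 2^4 − 1 = 15.
Extrapolated: 13.6423715844 / 15 = 0.9094914390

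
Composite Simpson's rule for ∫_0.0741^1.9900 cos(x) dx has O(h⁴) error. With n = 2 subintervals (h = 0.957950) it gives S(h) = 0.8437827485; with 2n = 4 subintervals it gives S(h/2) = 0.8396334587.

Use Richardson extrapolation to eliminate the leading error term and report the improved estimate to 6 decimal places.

With r = 4 the leading error scales as h^4, so the weight is 2^4 = 16.
Top: 16(0.8396334587) − (0.8437827485) = 12.5903525907
R = 12.5903525907/15 = 0.8393568394

0.839357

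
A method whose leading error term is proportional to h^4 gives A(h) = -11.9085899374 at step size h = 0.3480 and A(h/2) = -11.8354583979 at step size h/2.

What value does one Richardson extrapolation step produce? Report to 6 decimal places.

With r = 4 the leading error scales as h^4, so the weight is 2^4 = 16.
A(h/2) − A(h) = -11.8354583979 − (-11.9085899374) = 0.0731315395
Correction (A(h/2) − A(h))/(16 − 1) = 0.0731315395/15 = 0.0048754360
R = -11.8354583979 + 0.0048754360 = -11.8305829619
Shift from A(h/2): +0.0048754360.

-11.830583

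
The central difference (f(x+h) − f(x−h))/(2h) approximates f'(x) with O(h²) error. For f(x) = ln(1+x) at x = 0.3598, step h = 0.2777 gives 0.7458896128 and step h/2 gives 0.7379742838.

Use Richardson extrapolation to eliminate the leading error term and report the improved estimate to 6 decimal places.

0.735336

Method order is 2; weight 2^2 = 4.
4 × 0.7379742838 = 2.9518971352; 2.9518971352 − 0.7458896128 = 2.2060075224
Denominator 4 − 1 = 3.
Extrapolated: 2.2060075224 / 3 = 0.7353358408
Gap between inputs: 7.915e-03; correction applied: −0.0026384430.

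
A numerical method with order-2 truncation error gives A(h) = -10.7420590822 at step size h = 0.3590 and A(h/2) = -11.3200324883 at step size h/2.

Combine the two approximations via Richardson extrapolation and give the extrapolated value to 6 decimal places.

-11.512690

Order 2 gives 2^r = 4 and 2^r − 1 = 3.
A(h/2) − A(h) = -11.3200324883 − (-10.7420590822) = -0.5779734061
Correction (A(h/2) − A(h))/(4 − 1) = (-0.5779734061)/3 = -0.1926578020
R = A(h/2) + (A(h/2) − A(h))/3 = -11.3200324883 − 0.1926578020 = -11.5126902903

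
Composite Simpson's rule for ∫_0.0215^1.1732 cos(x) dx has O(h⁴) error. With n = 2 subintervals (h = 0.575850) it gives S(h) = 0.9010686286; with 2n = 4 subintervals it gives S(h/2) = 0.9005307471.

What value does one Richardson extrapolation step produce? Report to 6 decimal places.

Order 4 gives 2^r = 16 and 2^r − 1 = 15.
Weighted: 14.4084919536 − 0.9010686286 = 13.5074233250
R = 13.5074233250/15 = 0.9004948883
Gap between inputs: 5.379e-04; correction applied: −0.0000358588.

0.900495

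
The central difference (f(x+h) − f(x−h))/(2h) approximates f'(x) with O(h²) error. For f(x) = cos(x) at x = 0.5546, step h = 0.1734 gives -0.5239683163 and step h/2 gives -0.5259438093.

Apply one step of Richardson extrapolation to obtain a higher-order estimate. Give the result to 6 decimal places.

-0.526602

Order 2 gives 2^r = 4 and 2^r − 1 = 3.
4 × (-0.5259438093) − (-0.5239683163) = -1.5798069209
Divide by 2^2 − 1 = 3.
Result: -0.5266023070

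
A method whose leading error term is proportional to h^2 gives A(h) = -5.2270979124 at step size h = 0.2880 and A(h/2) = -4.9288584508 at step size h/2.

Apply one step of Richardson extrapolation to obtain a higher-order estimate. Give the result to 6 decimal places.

r = 2: numerator weight 4, denominator 3.
4×(-4.9288584508) = -19.7154338032; (-19.7154338032) − (-5.2270979124) = -14.4883358908
R = (-14.4883358908)/3 = -4.8294452969

-4.829445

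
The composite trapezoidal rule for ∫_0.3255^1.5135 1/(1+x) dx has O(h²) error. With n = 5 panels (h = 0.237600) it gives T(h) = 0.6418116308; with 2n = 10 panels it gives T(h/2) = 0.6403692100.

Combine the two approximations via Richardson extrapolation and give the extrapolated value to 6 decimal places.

0.639888

With r = 2 the leading error scales as h^2, so the weight is 2^2 = 4.
Difference of the inputs: 0.6403692100 − 0.6418116308 = -0.0014424208
Divide by 2^2 − 1 = 3: (-0.0014424208)/3 = -0.0004808069
R = A(h/2) + (A(h/2) − A(h))/3 = 0.6403692100 − 0.0004808069 = 0.6398884031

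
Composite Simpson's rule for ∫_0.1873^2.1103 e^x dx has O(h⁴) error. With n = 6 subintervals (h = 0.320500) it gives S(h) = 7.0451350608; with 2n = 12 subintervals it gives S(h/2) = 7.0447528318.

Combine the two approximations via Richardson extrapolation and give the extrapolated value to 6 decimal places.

Method order is 4; weight 2^4 = 16.
16 × 7.0447528318 − 7.0451350608 = 105.6709102480
Denominator 16 − 1 = 15.
105.6709102480 ÷ 15 = 7.0447273499
Shift from A(h/2): −0.0000254819.

7.044727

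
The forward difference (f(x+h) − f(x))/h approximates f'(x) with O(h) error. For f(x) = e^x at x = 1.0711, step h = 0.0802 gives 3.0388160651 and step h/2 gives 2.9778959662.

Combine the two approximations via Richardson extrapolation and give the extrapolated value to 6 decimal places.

2.916976

Error is O(h^1); halving h shrinks it by 2^1 = 2.
2·2.9778959662 − 3.0388160651 = 2.9169758673
Denominator 2 − 1 = 1.
Extrapolated: 2.9169758673 / 1 = 2.9169758673
Shift from A(h/2): −0.0609200989.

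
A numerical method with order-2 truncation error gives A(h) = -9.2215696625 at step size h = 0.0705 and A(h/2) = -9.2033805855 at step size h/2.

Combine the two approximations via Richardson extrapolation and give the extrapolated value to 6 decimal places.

-9.197318

Error is O(h^2); halving h shrinks it by 2^2 = 4.
2^2*A(h/2) = -36.8135223420; minus A(h) gives -27.5919526795.
Denominator 4 − 1 = 3.
Extrapolated: (-27.5919526795) / 3 = -9.1973175598
Shift from A(h/2): +0.0060630257.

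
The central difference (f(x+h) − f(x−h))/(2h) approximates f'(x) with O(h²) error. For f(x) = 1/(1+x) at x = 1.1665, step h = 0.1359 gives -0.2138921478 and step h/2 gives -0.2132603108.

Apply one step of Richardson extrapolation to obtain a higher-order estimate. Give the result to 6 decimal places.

-0.213050

With r = 2 the leading error scales as h^2, so the weight is 2^2 = 4.
A(h/2) − A(h) = -0.2132603108 − (-0.2138921478) = 0.0006318370
Divide by 2^2 − 1 = 3: 0.0006318370/3 = 0.0002106123
R = A(h/2) + (A(h/2) − A(h))/3 = -0.2132603108 + 0.0002106123 = -0.2130496985
Shift from A(h/2): +0.0002106123.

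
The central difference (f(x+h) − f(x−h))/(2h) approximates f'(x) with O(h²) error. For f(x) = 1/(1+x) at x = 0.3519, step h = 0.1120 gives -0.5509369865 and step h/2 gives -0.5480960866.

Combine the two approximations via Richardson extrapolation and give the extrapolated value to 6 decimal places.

-0.547149

With r = 2 the leading error scales as h^2, so the weight is 2^2 = 4.
4×(-0.5480960866) = -2.1923843464; subtract (-0.5509369865) → -1.6414473599
Divide by 2^2 − 1 = 3.
R = (-1.6414473599)/3 = -0.5471491200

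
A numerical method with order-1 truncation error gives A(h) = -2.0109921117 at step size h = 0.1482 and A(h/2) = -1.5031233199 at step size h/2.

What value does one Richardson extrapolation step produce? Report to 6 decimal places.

-0.995255

Order 1 gives 2^r = 2 and 2^r − 1 = 1.
Weighted: (-3.0062466398) − (-2.0109921117) = -0.9952545281
R = (-0.9952545281)/1 = -0.9952545281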